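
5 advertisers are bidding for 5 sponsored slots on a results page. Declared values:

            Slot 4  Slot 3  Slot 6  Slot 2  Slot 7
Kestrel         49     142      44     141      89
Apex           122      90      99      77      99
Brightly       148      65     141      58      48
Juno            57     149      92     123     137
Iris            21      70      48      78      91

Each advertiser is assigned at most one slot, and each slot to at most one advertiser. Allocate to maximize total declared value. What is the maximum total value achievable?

Max total: $644

Optimal: Kestrel→Slot 2 ($141), Apex→Slot 4 ($122), Brightly→Slot 6 ($141), Juno→Slot 3 ($149), Iris→Slot 7 ($91) — total 141+122+141+149+91 = $644.
Column-greedy (each slot in turn goes to its best remaining advertiser) gives $628, worse by 16.
Next-best assignment: Kestrel→Slot 2, Apex→Slot 6, Brightly→Slot 4, Juno→Slot 3, Iris→Slot 7 = $628.
Swapping Brightly↔Kestrel (Brightly→Slot 2 $58, Kestrel→Slot 6 $44) loses 180.
Checked against all permutations: $644 is optimal.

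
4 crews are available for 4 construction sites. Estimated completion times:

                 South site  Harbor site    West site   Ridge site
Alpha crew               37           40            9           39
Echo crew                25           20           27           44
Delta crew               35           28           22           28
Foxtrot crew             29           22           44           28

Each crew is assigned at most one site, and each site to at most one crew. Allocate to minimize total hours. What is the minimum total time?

Optimal: Alpha crew→West site (9 hours), Echo crew→South site (25 hours), Delta crew→Ridge site (28 hours), Foxtrot crew→Harbor site (22 hours) — total 9+25+28+22 = 84 hours.
Row-greedy (each crew in turn takes its cheapest remaining site) gives 86 hours, worse by 2.
Swapping Alpha crew↔Foxtrot crew (Alpha crew→Harbor site 40 hours, Foxtrot crew→West site 44 hours) adds 53.

Minimum total: 84 hours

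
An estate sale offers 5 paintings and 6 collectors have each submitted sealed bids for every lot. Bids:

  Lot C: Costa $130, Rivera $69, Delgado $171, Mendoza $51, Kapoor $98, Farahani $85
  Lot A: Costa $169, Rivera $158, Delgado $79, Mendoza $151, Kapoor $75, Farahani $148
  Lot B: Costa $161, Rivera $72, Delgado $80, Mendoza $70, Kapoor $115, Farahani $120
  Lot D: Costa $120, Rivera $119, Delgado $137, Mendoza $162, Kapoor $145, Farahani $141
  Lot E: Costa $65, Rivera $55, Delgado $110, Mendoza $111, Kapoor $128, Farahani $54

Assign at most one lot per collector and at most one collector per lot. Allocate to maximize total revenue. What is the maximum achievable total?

Optimal: Delgado→Lot C ($171), Rivera→Lot A ($158), Costa→Lot B ($161), Mendoza→Lot D ($162), Kapoor→Lot E ($128) — total 171+158+161+162+128 = $780.
Column-greedy (each lot in turn goes to its best remaining collector) gives $750, worse by 30.
Next-best assignment: Delgado→Lot C, Farahani→Lot A, Costa→Lot B, Mendoza→Lot D, Kapoor→Lot E = $770.
Swapping Delgado↔Costa (Delgado→Lot B $80, Costa→Lot C $130) loses 122.

Max total: $780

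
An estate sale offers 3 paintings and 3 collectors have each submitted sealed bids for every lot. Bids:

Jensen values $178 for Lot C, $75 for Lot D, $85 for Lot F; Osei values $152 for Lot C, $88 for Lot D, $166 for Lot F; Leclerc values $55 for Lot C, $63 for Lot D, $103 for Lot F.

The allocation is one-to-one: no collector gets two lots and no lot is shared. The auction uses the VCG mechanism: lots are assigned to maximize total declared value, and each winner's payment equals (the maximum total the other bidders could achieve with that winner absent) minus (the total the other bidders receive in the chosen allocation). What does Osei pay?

Efficient allocation: Jensen→Lot C ($178), Osei→Lot F ($166), Leclerc→Lot D ($63); total welfare W = $407.
Osei receives Lot F at value $166, so the others get W − 166 = $241.
Without Osei: best allocation of the remaining 2 bidders over all 3 lots is Jensen→Lot C ($178), Leclerc→Lot F ($103), total $281.
VCG payment = (others' best without Osei) − (others' welfare with Osei) = 281 − 241 = $40.

Osei pays $40.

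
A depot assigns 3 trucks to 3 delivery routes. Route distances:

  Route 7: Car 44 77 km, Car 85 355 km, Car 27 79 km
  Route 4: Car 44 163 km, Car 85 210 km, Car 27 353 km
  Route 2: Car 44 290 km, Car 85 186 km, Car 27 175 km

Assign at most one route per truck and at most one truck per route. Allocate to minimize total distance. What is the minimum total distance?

Minimum total: 428 km

This is a one-to-one assignment (minimum-cost bipartite matching).
Optimal: Car 44→Route 4 (163 km), Car 85→Route 2 (186 km), Car 27→Route 7 (79 km) — total 163+186+79 = 428 km.
Row-greedy (each truck in turn takes its cheapest remaining route) gives 616 km, worse by 188.
Next-best assignment: Car 44→Route 7, Car 85→Route 4, Car 27→Route 2 = 462 km.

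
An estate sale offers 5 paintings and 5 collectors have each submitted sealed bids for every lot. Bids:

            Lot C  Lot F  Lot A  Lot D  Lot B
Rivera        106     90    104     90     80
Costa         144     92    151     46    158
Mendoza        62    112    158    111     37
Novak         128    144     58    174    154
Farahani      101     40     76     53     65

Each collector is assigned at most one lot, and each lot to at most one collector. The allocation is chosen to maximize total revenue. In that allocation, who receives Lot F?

Rivera receives Lot F.

Optimal: Rivera→Lot F ($90), Costa→Lot B ($158), Mendoza→Lot A ($158), Novak→Lot D ($174), Farahani→Lot C ($101) — total 90+158+158+174+101 = $681.
Max-entry greedy (repeatedly take the single best remaining cell) gives $636, worse by 45.
Rivera's own top lot is Lot C ($106), but forcing Rivera→Lot C and reassigning the rest optimally gives only $636 — worse by 45.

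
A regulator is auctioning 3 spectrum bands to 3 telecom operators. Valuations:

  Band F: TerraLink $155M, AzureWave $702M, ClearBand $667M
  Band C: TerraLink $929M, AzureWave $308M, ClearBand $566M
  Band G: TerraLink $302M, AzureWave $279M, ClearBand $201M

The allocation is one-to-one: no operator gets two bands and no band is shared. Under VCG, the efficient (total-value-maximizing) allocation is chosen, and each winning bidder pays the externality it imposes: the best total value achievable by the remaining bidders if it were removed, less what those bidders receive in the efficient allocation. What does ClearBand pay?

Efficient allocation: TerraLink→Band C ($929M), AzureWave→Band G ($279M), ClearBand→Band F ($667M); total welfare W = $1875M.
ClearBand receives Band F at value $667M, so the others get W − 667 = $1208M.
Without ClearBand: best allocation of the remaining 2 bidders over all 3 bands is TerraLink→Band C ($929M), AzureWave→Band F ($702M), total $1631M.
VCG payment = (others' best without ClearBand) − (others' welfare with ClearBand) = 1631 − 1208 = $423M.

ClearBand pays $423M.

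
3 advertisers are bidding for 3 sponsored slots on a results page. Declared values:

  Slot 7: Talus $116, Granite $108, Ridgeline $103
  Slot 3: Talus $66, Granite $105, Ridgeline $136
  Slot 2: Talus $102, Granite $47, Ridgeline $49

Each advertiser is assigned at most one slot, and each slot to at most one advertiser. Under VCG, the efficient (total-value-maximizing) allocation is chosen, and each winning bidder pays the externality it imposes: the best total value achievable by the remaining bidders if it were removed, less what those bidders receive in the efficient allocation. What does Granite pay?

Efficient allocation: Talus→Slot 2 ($102), Granite→Slot 7 ($108), Ridgeline→Slot 3 ($136); total welfare W = $346.
Granite receives Slot 7 at value $108, so the others get W − 108 = $238.
Without Granite: best allocation of the remaining 2 bidders over all 3 slots is Talus→Slot 7 ($116), Ridgeline→Slot 3 ($136), total $252.
VCG payment = (others' best without Granite) − (others' welfare with Granite) = 252 − 238 = $14.

Granite pays $14.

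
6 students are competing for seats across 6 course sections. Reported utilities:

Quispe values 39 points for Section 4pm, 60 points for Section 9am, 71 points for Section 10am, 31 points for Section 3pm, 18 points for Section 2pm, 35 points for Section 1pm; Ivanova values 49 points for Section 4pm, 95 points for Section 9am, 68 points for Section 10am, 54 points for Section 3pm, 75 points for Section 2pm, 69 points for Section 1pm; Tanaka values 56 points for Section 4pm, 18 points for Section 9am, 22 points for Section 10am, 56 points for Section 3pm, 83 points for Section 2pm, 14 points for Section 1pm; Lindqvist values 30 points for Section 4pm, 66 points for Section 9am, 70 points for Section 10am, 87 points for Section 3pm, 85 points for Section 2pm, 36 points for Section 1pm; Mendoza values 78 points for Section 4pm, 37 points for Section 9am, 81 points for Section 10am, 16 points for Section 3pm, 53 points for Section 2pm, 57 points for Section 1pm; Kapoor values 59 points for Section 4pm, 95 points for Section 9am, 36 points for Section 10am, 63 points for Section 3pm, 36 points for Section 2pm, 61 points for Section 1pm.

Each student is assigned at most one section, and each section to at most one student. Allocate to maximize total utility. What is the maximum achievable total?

This is the linear assignment problem.
Optimal: Quispe→Section 10am (71 points), Ivanova→Section 1pm (69 points), Tanaka→Section 2pm (83 points), Lindqvist→Section 3pm (87 points), Mendoza→Section 4pm (78 points), Kapoor→Section 9am (95 points) — total 71+69+83+87+78+95 = 483 points.
Swapping Ivanova↔Lindqvist (Ivanova→Section 3pm 54 points, Lindqvist→Section 1pm 36 points) loses 66.
Every other assignment is strictly worse.

Max total: 483 points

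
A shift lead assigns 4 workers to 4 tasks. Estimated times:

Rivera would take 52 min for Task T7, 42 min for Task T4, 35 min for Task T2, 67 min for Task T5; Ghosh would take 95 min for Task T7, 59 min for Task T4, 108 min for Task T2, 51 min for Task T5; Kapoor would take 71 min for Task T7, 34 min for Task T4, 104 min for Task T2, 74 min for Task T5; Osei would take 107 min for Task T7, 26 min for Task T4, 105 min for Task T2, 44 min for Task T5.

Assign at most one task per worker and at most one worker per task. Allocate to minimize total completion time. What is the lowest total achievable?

Min total: 183 min

Optimal: Rivera→Task T2 (35 min), Ghosh→Task T5 (51 min), Kapoor→Task T7 (71 min), Osei→Task T4 (26 min) — total 35+51+71+26 = 183 min.
Row-greedy (each worker in turn takes its cheapest remaining task) gives 227 min, worse by 44.
Swapping Osei↔Ghosh (Osei→Task T5 44 min, Ghosh→Task T4 59 min) adds 26.
Every other assignment is strictly worse.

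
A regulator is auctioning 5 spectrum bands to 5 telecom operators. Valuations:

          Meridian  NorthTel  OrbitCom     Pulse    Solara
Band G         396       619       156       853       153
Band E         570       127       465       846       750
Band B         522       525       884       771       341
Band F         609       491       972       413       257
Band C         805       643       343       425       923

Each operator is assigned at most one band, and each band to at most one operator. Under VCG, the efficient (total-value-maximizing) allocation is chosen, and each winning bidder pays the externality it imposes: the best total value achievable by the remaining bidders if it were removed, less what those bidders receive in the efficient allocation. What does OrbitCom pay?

OrbitCom pays $52M.

Efficient allocation: Meridian→Band C ($805M), NorthTel→Band G ($619M), OrbitCom→Band F ($972M), Pulse→Band B ($771M), Solara→Band E ($750M); total welfare W = $3917M.
OrbitCom receives Band F at value $972M, so the others get W − 972 = $2945M.
Without OrbitCom: best allocation of the remaining 4 bidders over all 5 bands is Meridian→Band F ($609M), NorthTel→Band G ($619M), Pulse→Band E ($846M), Solara→Band C ($923M), total $2997M.
VCG payment = (others' best without OrbitCom) − (others' welfare with OrbitCom) = 2997 − 2945 = $52M.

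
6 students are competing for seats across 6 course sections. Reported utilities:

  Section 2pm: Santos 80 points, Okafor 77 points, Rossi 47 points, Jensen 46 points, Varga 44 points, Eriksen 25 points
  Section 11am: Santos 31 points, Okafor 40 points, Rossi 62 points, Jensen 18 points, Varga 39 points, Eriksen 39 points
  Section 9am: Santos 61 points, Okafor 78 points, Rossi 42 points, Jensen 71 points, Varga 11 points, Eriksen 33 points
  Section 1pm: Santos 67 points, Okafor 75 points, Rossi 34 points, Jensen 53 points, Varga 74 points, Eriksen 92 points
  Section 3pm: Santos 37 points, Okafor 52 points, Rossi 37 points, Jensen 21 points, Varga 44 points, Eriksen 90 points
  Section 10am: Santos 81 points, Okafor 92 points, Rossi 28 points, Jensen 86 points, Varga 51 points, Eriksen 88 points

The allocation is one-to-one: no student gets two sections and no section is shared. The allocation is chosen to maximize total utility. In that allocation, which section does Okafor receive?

Okafor receives Section 9am.

This is a one-to-one assignment (maximum-weight bipartite matching).
Optimal: Santos→Section 2pm (80 points), Okafor→Section 9am (78 points), Rossi→Section 11am (62 points), Jensen→Section 10am (86 points), Varga→Section 1pm (74 points), Eriksen→Section 3pm (90 points) — total 80+78+62+86+74+90 = 470 points.
Column-greedy (each section in turn goes to its best remaining student) gives 442 points, worse by 28.
Every other assignment is strictly worse.
Okafor's own top section is Section 10am (92 points), but forcing Okafor→Section 10am and reassigning the rest optimally gives only 469 points — worse by 1.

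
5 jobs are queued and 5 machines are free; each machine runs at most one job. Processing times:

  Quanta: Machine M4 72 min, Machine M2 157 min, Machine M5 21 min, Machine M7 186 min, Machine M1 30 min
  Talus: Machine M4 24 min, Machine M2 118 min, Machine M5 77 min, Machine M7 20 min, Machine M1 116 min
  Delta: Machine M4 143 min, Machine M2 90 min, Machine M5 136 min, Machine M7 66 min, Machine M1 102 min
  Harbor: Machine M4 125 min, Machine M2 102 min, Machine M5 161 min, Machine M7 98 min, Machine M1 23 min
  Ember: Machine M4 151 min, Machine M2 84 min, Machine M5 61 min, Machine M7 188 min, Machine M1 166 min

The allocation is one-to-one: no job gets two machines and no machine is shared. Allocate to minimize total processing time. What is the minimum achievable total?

Min total: 218 min

Optimal: Quanta→Machine M5 (21 min), Talus→Machine M4 (24 min), Delta→Machine M7 (66 min), Harbor→Machine M1 (23 min), Ember→Machine M2 (84 min) — total 21+24+66+23+84 = 218 min.
Min-entry greedy (repeatedly take the single cheapest remaining cell) gives 291 min, worse by 73.
Next-best assignment: Quanta→Machine M4, Talus→Machine M7, Delta→Machine M2, Harbor→Machine M1, Ember→Machine M5 = 266 min.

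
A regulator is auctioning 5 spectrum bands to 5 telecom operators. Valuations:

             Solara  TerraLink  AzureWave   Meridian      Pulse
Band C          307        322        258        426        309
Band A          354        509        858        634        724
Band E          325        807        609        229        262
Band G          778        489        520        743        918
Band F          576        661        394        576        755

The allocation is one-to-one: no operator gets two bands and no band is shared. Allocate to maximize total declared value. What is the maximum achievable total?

Maximum total: $3624M

This is the linear assignment problem.
Optimal: Solara→Band G ($778M), TerraLink→Band E ($807M), AzureWave→Band A ($858M), Meridian→Band C ($426M), Pulse→Band F ($755M) — total 778+807+858+426+755 = $3624M.
Column-greedy (each band in turn goes to its best remaining operator) gives $3585M, worse by 39.
Next-best assignment: Solara→Band F, TerraLink→Band E, AzureWave→Band A, Meridian→Band C, Pulse→Band G = $3585M.
Swapping AzureWave↔Pulse (AzureWave→Band F $394M, Pulse→Band A $724M) loses 495.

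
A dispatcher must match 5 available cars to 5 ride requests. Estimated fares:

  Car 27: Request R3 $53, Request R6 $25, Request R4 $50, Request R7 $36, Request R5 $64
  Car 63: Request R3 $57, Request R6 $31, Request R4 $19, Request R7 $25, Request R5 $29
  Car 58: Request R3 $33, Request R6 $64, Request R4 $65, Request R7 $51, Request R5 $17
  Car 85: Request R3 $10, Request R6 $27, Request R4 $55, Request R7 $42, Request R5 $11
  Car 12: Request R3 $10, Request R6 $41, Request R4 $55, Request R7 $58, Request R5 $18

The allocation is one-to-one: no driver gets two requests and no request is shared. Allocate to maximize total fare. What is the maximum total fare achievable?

Max total: $298

This is the linear assignment problem.
Optimal: Car 27→Request R5 ($64), Car 63→Request R3 ($57), Car 58→Request R6 ($64), Car 85→Request R4 ($55), Car 12→Request R7 ($58) — total 64+57+64+55+58 = $298.
Next-best assignment: Car 27→Request R5, Car 63→Request R3, Car 58→Request R6, Car 85→Request R7, Car 12→Request R4 = $282.
No other one-to-one assignment exceeds $298.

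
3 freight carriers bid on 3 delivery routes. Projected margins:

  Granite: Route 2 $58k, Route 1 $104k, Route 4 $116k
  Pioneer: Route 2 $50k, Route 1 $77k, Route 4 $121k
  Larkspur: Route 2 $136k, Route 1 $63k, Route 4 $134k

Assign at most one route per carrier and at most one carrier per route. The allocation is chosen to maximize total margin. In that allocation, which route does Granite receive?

Optimal: Granite→Route 1 ($104k), Pioneer→Route 4 ($121k), Larkspur→Route 2 ($136k) — total 104+121+136 = $361k.
Row-greedy (each carrier in turn takes its best remaining route) gives $329k, worse by 32.
Next-best assignment: Granite→Route 4, Pioneer→Route 1, Larkspur→Route 2 = $329k.
No other one-to-one assignment exceeds $361k.
Granite's own top route is Route 4 ($116k), but forcing Granite→Route 4 and reassigning the rest optimally gives only $329k — worse by 32.

Granite receives Route 1.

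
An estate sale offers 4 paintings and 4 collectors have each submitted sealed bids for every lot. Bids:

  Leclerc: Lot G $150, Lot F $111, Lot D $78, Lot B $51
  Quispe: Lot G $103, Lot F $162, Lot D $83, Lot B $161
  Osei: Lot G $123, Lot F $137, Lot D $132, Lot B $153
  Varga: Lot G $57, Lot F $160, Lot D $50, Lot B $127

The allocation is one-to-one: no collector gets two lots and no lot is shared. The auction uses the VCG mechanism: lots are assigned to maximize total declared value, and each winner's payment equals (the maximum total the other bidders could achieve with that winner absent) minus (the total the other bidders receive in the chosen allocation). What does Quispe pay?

Quispe pays $21.

Efficient allocation: Leclerc→Lot G ($150), Quispe→Lot B ($161), Osei→Lot D ($132), Varga→Lot F ($160); total welfare W = $603.
Quispe receives Lot B at value $161, so the others get W − 161 = $442.
Without Quispe: best allocation of the remaining 3 bidders over all 4 lots is Leclerc→Lot G ($150), Osei→Lot B ($153), Varga→Lot F ($160), total $463.
VCG payment = (others' best without Quispe) − (others' welfare with Quispe) = 463 − 442 = $21.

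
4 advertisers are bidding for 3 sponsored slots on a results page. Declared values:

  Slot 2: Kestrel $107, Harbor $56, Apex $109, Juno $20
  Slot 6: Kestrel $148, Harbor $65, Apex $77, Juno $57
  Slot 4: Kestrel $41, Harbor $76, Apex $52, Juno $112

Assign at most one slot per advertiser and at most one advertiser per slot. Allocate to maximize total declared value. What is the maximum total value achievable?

This is the linear assignment problem.
Optimal: Apex→Slot 2 ($109), Kestrel→Slot 6 ($148), Juno→Slot 4 ($112) — total 109+148+112 = $369.
Row-greedy (each advertiser in turn takes its best remaining slot) gives $333, worse by 36.
Next-best assignment: Apex→Slot 2, Kestrel→Slot 6, Harbor→Slot 4 = $333.
Swapping Kestrel↔Apex (Kestrel→Slot 2 $107, Apex→Slot 6 $77) loses 73.

Maximum total: $369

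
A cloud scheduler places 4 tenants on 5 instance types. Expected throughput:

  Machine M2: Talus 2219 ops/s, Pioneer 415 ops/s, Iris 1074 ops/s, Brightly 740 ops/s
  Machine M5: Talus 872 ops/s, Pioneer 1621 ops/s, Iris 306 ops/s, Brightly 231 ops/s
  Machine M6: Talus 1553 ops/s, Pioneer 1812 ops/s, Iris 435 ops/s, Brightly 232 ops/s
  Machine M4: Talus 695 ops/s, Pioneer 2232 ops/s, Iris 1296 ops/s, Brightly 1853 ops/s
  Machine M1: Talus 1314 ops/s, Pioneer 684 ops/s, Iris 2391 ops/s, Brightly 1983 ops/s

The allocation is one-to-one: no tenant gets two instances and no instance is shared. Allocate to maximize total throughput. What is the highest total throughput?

This is the linear assignment problem.
Optimal: Talus→Machine M2 (2219 ops/s), Pioneer→Machine M6 (1812 ops/s), Iris→Machine M1 (2391 ops/s), Brightly→Machine M4 (1853 ops/s) — total 2219+1812+2391+1853 = 8275 ops/s.
Max-entry greedy (repeatedly take the single best remaining cell) gives 7074 ops/s, worse by 1201.
No other one-to-one assignment exceeds 8275 ops/s.

Maximum total: 8275 ops/s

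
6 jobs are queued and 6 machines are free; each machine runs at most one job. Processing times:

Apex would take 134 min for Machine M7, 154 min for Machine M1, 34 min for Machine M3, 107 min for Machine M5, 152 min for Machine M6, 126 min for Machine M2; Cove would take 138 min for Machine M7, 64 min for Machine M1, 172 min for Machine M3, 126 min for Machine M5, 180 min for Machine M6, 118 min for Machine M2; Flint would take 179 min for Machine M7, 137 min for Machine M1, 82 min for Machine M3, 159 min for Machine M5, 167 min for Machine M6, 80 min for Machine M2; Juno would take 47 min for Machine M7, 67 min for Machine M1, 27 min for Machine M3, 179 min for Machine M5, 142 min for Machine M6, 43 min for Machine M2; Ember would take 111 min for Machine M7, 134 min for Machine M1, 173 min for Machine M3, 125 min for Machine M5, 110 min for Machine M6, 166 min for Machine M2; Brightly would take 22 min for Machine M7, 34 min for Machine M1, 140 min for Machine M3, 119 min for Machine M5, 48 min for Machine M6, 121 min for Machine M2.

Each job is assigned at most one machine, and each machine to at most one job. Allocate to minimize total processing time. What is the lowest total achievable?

Min total: 398 min

Optimal: Apex→Machine M3 (34 min), Cove→Machine M1 (64 min), Flint→Machine M2 (80 min), Juno→Machine M7 (47 min), Ember→Machine M5 (125 min), Brightly→Machine M6 (48 min) — total 34+64+80+47+125+48 = 398 min.
Min-entry greedy (repeatedly take the single cheapest remaining cell) gives 410 min, worse by 12.
Next-best assignment: Apex→Machine M5, Cove→Machine M1, Flint→Machine M2, Juno→Machine M3, Ember→Machine M6, Brightly→Machine M7 = 410 min.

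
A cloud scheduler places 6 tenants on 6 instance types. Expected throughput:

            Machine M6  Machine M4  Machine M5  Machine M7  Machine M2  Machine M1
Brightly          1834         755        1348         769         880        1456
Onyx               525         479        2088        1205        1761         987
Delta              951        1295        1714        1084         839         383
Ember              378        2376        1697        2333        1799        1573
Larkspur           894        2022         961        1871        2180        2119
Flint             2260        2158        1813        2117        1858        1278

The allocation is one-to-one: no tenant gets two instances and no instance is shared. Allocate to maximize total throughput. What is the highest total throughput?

Optimal: Brightly→Machine M6 (1834 ops/s), Onyx→Machine M2 (1761 ops/s), Delta→Machine M5 (1714 ops/s), Ember→Machine M4 (2376 ops/s), Larkspur→Machine M1 (2119 ops/s), Flint→Machine M7 (2117 ops/s) — total 1834+1761+1714+2376+2119+2117 = 11921 ops/s.
Max-entry greedy (repeatedly take the single best remaining cell) gives 11444 ops/s, worse by 477.
Checked against all permutations: 11921 ops/s is optimal.

Max total: 11921 ops/s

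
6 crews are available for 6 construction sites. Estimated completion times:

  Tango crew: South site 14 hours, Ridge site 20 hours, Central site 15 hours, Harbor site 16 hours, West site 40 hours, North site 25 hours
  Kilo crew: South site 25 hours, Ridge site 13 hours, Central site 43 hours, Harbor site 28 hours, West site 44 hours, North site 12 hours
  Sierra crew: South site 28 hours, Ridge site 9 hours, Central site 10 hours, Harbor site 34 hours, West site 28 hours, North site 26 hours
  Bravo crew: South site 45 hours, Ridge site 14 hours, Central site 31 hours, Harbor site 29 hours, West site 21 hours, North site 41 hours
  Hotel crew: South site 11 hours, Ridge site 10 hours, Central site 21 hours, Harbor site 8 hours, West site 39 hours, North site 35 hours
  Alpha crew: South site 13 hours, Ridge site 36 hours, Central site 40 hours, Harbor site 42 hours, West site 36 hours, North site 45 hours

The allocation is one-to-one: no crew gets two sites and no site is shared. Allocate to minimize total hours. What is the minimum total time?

Minimum total: 78 hours

Optimal: Tango crew→Central site (15 hours), Kilo crew→North site (12 hours), Sierra crew→Ridge site (9 hours), Bravo crew→West site (21 hours), Hotel crew→Harbor site (8 hours), Alpha crew→South site (13 hours) — total 15+12+9+21+8+13 = 78 hours.
Row-greedy (each crew in turn takes its cheapest remaining site) gives 104 hours, worse by 26.
Next-best assignment: Tango crew→Harbor site, Kilo crew→North site, Sierra crew→Central site, Bravo crew→West site, Hotel crew→Ridge site, Alpha crew→South site = 82 hours.
No other one-to-one assignment undercuts 78 hours.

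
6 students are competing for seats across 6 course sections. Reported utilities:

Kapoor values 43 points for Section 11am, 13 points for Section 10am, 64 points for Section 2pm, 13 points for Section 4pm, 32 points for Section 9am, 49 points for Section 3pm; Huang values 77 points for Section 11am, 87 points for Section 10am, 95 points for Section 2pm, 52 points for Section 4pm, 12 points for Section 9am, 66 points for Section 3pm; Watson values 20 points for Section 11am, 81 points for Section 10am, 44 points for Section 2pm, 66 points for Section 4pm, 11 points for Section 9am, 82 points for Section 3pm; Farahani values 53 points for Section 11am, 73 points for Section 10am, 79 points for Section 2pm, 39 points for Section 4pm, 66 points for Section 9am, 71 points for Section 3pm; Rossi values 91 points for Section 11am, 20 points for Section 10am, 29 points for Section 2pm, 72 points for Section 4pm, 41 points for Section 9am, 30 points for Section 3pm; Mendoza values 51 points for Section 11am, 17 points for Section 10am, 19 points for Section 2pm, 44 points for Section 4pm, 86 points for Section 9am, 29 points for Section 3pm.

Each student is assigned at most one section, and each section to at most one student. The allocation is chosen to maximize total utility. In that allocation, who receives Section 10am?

This is the linear assignment problem.
Optimal: Kapoor→Section 2pm (64 points), Huang→Section 10am (87 points), Watson→Section 4pm (66 points), Farahani→Section 3pm (71 points), Rossi→Section 11am (91 points), Mendoza→Section 9am (86 points) — total 64+87+66+71+91+86 = 465 points.
Column-greedy (each section in turn goes to its best remaining student) gives 458 points, worse by 7.
Next-best assignment: Kapoor→Section 3pm, Huang→Section 2pm, Watson→Section 4pm, Farahani→Section 10am, Rossi→Section 11am, Mendoza→Section 9am = 460 points.
Huang's own top section is Section 2pm (95 points), but forcing Huang→Section 2pm and reassigning the rest optimally gives only 460 points — worse by 5.

Huang receives Section 10am.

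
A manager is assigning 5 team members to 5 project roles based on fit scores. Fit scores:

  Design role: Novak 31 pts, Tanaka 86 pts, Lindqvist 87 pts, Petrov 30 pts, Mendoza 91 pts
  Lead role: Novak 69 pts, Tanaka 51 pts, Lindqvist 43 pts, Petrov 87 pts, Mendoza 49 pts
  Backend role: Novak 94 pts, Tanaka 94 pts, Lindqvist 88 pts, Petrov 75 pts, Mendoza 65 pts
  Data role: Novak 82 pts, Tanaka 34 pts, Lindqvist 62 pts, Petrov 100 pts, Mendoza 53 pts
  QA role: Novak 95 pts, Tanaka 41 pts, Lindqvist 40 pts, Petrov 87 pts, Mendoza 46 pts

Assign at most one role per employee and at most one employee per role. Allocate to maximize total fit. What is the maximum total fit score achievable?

Optimal: Novak→QA role (95 pts), Tanaka→Backend role (94 pts), Lindqvist→Data role (62 pts), Petrov→Lead role (87 pts), Mendoza→Design role (91 pts) — total 95+94+62+87+91 = 429 pts.
Column-greedy (each role in turn goes to its best remaining employee) gives 375 pts, worse by 54.
Next-best assignment: Novak→QA role, Tanaka→Lead role, Lindqvist→Backend role, Petrov→Data role, Mendoza→Design role = 425 pts.

Maximum total: 429 pts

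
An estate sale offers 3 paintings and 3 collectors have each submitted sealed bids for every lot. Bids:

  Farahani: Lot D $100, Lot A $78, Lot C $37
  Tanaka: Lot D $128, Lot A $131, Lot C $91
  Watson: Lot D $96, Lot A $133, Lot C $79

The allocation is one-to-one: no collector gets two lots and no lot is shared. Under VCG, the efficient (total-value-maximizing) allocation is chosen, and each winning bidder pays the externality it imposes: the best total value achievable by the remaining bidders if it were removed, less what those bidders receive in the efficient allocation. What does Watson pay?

Watson pays $40.

Efficient allocation: Farahani→Lot D ($100), Tanaka→Lot C ($91), Watson→Lot A ($133); total welfare W = $324.
Watson receives Lot A at value $133, so the others get W − 133 = $191.
Without Watson: best allocation of the remaining 2 bidders over all 3 lots is Farahani→Lot D ($100), Tanaka→Lot A ($131), total $231.
VCG payment = (others' best without Watson) − (others' welfare with Watson) = 231 − 191 = $40.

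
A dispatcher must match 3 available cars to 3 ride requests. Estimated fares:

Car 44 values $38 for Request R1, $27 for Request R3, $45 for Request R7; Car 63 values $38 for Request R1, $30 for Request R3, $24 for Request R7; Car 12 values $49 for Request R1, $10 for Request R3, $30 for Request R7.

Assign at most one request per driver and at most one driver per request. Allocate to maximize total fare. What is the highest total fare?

Max total: $124

Optimal: Car 44→Request R7 ($45), Car 63→Request R3 ($30), Car 12→Request R1 ($49) — total 45+30+49 = $124.
Row-greedy (each driver in turn takes its best remaining request) gives $93, worse by 31.
Next-best assignment: Car 44→Request R3, Car 63→Request R7, Car 12→Request R1 = $100.
No other one-to-one assignment exceeds $124.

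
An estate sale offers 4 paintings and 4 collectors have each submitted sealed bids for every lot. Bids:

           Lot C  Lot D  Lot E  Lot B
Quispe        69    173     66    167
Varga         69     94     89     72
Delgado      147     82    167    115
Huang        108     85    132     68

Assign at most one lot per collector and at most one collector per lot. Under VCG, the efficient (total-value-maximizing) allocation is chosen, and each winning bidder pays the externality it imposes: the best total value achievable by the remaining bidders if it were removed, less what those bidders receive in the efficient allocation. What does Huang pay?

Huang pays $20.

Efficient allocation: Quispe→Lot B ($167), Varga→Lot D ($94), Delgado→Lot C ($147), Huang→Lot E ($132); total welfare W = $540.
Huang receives Lot E at value $132, so the others get W − 132 = $408.
Without Huang: best allocation of the remaining 3 bidders over all 4 lots is Quispe→Lot B ($167), Varga→Lot D ($94), Delgado→Lot E ($167), total $428.
VCG payment = (others' best without Huang) − (others' welfare with Huang) = 428 − 408 = $20.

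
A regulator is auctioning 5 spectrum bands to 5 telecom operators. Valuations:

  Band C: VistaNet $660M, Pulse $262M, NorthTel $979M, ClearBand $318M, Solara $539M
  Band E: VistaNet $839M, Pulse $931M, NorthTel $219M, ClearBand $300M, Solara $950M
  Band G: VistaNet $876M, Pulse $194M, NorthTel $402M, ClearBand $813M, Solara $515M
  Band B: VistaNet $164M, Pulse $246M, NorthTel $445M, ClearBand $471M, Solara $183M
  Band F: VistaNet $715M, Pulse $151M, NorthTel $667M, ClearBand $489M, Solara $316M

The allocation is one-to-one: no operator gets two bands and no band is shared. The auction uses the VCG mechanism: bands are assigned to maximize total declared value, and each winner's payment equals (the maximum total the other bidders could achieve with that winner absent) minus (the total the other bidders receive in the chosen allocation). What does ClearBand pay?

Efficient allocation: VistaNet→Band F ($715M), Pulse→Band B ($246M), NorthTel→Band C ($979M), ClearBand→Band G ($813M), Solara→Band E ($950M); total welfare W = $3703M.
ClearBand receives Band G at value $813M, so the others get W − 813 = $2890M.
Without ClearBand: best allocation of the remaining 4 bidders over all 5 bands is VistaNet→Band F ($715M), Pulse→Band E ($931M), NorthTel→Band C ($979M), Solara→Band G ($515M), total $3140M.
VCG payment = (others' best without ClearBand) − (others' welfare with ClearBand) = 3140 − 2890 = $250M.

ClearBand pays $250M.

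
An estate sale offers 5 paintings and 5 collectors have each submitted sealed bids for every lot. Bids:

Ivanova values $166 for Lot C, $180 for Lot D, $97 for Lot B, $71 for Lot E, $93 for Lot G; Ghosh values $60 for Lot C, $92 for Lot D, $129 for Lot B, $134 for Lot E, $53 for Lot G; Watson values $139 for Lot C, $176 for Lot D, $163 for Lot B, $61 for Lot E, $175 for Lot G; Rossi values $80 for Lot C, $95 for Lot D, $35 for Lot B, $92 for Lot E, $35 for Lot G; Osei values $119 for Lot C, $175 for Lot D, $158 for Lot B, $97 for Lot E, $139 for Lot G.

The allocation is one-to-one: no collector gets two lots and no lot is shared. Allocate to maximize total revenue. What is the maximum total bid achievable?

Optimal: Ivanova→Lot C ($166), Ghosh→Lot B ($129), Watson→Lot G ($175), Rossi→Lot E ($92), Osei→Lot D ($175) — total 166+129+175+92+175 = $737.
Max-entry greedy (repeatedly take the single best remaining cell) gives $727, worse by 10.
Swapping Osei↔Rossi (Osei→Lot E $97, Rossi→Lot D $95) loses 75.
No other one-to-one assignment exceeds $737.

Max total: $737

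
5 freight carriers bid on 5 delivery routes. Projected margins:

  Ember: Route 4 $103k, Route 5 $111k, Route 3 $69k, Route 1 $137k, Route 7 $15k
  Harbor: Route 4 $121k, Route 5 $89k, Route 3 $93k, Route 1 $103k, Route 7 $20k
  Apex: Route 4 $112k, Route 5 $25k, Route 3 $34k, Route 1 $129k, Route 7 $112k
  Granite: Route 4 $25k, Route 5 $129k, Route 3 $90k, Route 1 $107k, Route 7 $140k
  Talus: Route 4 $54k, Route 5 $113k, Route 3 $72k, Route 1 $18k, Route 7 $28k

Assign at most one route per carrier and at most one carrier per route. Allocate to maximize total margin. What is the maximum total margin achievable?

Optimal: Ember→Route 1 ($137k), Harbor→Route 3 ($93k), Apex→Route 4 ($112k), Granite→Route 7 ($140k), Talus→Route 5 ($113k) — total 137+93+112+140+113 = $595k.
Row-greedy (each carrier in turn takes its best remaining route) gives $571k, worse by 24.
Next-best assignment: Ember→Route 4, Harbor→Route 3, Apex→Route 1, Granite→Route 7, Talus→Route 5 = $578k.
Swapping Granite↔Talus (Granite→Route 5 $129k, Talus→Route 7 $28k) loses 96.
Every other assignment is strictly worse.

Max total: $595k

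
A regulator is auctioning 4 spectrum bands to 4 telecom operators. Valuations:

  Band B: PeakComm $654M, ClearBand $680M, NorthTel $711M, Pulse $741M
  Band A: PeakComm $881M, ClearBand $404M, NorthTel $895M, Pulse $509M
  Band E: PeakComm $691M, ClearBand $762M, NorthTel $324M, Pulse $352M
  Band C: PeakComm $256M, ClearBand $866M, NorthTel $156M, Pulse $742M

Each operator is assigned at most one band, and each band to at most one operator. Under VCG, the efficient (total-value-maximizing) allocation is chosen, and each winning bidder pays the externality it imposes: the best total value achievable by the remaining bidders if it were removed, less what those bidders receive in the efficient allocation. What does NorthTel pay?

Efficient allocation: PeakComm→Band E ($691M), ClearBand→Band C ($866M), NorthTel→Band A ($895M), Pulse→Band B ($741M); total welfare W = $3193M.
NorthTel receives Band A at value $895M, so the others get W − 895 = $2298M.
Without NorthTel: best allocation of the remaining 3 bidders over all 4 bands is PeakComm→Band A ($881M), ClearBand→Band C ($866M), Pulse→Band B ($741M), total $2488M.
VCG payment = (others' best without NorthTel) − (others' welfare with NorthTel) = 2488 − 2298 = $190M.

NorthTel pays $190M.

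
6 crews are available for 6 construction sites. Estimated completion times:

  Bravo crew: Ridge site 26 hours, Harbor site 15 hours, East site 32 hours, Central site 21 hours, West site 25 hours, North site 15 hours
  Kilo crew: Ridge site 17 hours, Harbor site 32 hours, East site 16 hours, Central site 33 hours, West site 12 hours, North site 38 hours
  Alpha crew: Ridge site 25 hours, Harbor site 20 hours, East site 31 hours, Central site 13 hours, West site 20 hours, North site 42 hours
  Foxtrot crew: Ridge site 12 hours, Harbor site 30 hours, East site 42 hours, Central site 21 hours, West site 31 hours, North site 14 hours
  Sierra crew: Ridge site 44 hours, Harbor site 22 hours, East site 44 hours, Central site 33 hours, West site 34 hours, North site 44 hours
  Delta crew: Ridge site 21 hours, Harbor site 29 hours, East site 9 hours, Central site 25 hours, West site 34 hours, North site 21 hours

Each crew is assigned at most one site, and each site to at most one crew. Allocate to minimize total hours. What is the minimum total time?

Optimal: Bravo crew→North site (15 hours), Kilo crew→West site (12 hours), Alpha crew→Central site (13 hours), Foxtrot crew→Ridge site (12 hours), Sierra crew→Harbor site (22 hours), Delta crew→East site (9 hours) — total 15+12+13+12+22+9 = 83 hours.
Row-greedy (each crew in turn takes its cheapest remaining site) gives 117 hours, worse by 34.
Next-best assignment: Bravo crew→Ridge site, Kilo crew→West site, Alpha crew→Central site, Foxtrot crew→North site, Sierra crew→Harbor site, Delta crew→East site = 96 hours.

Min total: 83 hours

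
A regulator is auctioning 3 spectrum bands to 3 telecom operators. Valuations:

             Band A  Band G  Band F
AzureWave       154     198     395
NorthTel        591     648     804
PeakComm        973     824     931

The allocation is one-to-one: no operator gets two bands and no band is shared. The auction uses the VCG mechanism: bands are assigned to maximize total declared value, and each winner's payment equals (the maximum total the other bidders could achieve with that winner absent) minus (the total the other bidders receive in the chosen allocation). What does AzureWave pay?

Efficient allocation: AzureWave→Band F ($395M), NorthTel→Band G ($648M), PeakComm→Band A ($973M); total welfare W = $2016M.
AzureWave receives Band F at value $395M, so the others get W − 395 = $1621M.
Without AzureWave: best allocation of the remaining 2 bidders over all 3 bands is NorthTel→Band F ($804M), PeakComm→Band A ($973M), total $1777M.
VCG payment = (others' best without AzureWave) − (others' welfare with AzureWave) = 1777 − 1621 = $156M.

AzureWave pays $156M.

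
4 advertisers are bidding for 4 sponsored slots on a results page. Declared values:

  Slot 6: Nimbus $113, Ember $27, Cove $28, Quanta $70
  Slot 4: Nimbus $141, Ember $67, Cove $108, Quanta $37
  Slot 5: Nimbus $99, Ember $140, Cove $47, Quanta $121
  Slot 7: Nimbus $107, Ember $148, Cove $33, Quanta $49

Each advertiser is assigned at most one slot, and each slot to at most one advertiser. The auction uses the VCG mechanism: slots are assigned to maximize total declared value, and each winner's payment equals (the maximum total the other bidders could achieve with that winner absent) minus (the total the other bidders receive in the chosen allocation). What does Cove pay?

Efficient allocation: Nimbus→Slot 6 ($113), Ember→Slot 7 ($148), Cove→Slot 4 ($108), Quanta→Slot 5 ($121); total welfare W = $490.
Cove receives Slot 4 at value $108, so the others get W − 108 = $382.
Without Cove: best allocation of the remaining 3 bidders over all 4 slots is Nimbus→Slot 4 ($141), Ember→Slot 7 ($148), Quanta→Slot 5 ($121), total $410.
VCG payment = (others' best without Cove) − (others' welfare with Cove) = 410 − 382 = $28.

Cove pays $28.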